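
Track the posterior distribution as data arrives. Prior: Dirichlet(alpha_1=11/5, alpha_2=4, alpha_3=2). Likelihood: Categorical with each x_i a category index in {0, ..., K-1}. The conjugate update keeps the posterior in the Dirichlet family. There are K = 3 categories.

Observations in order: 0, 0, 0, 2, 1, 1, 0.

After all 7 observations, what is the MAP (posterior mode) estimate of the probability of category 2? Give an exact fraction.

10/61

obs 1: x=0 → posterior Dirichlet(16/5, 4, 2)
obs 2: x=0 → posterior Dirichlet(21/5, 4, 2)
obs 3: x=0 → posterior Dirichlet(26/5, 4, 2)
obs 4: x=2 → posterior Dirichlet(26/5, 4, 3)
obs 5: x=1 → posterior Dirichlet(26/5, 5, 3)
obs 6: x=1 → posterior Dirichlet(26/5, 6, 3)
obs 7: x=0 → posterior Dirichlet(31/5, 6, 3)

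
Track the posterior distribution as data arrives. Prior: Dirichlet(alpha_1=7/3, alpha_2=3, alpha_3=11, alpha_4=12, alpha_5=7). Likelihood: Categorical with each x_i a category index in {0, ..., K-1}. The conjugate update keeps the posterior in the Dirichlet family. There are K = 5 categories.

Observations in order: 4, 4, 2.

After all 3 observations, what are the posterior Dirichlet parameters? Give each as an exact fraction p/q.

obs 1: x=4 → posterior Dirichlet(7/3, 3, 11, 12, 8)
obs 2: x=4 → posterior Dirichlet(7/3, 3, 11, 12, 9)
obs 3: x=2 → posterior Dirichlet(7/3, 3, 12, 12, 9)

alpha_1=7/3, alpha_2=3, alpha_3=12, alpha_4=12, alpha_5=9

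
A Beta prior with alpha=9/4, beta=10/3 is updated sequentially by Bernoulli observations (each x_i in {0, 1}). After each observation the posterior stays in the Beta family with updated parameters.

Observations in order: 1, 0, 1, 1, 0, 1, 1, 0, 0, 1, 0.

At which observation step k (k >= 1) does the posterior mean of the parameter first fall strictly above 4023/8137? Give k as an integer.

obs 1: x=1 → posterior Beta(13/4, 10/3)
obs 2: x=0 → posterior Beta(13/4, 13/3)
obs 3: x=1 → posterior Beta(17/4, 13/3)
obs 4: x=1 → posterior Beta(21/4, 13/3)
obs 5: x=0 → posterior Beta(21/4, 16/3)
obs 6: x=1 → posterior Beta(25/4, 16/3)
obs 7: x=1 → posterior Beta(29/4, 16/3)
obs 8: x=0 → posterior Beta(29/4, 19/3)
obs 9: x=0 → posterior Beta(29/4, 22/3)
obs 10: x=1 → posterior Beta(33/4, 22/3)
obs 11: x=0 → posterior Beta(33/4, 25/3)

k = 3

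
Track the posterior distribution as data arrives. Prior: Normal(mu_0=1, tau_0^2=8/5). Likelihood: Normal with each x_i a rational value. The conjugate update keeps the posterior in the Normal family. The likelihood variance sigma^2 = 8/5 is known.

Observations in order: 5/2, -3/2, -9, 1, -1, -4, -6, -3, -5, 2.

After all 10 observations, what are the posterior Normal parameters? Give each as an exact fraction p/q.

mu_0=-23/11, tau_0^2=8/55

obs 1: x=5/2 → posterior Normal(7/4, 4/5)
obs 2: x=-3/2 → posterior Normal(2/3, 8/15)
obs 3: x=-9 → posterior Normal(-7/4, 2/5)
obs 4: x=1 → posterior Normal(-6/5, 8/25)
obs 5: x=-1 → posterior Normal(-7/6, 4/15)
obs 6: x=-4 → posterior Normal(-11/7, 8/35)
obs 7: x=-6 → posterior Normal(-17/8, 1/5)
obs 8: x=-3 → posterior Normal(-20/9, 8/45)
obs 9: x=-5 → posterior Normal(-5/2, 4/25)
obs 10: x=2 → posterior Normal(-23/11, 8/55)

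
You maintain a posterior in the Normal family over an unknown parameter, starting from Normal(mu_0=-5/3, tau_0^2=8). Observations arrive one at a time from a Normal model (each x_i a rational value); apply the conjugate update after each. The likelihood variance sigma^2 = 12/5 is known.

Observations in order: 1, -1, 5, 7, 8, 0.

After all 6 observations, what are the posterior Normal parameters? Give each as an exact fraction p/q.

obs 1: x=1 → posterior Normal(5/13, 24/13)
obs 2: x=-1 → posterior Normal(-5/23, 24/23)
obs 3: x=5 → posterior Normal(15/11, 8/11)
obs 4: x=7 → posterior Normal(115/43, 24/43)
obs 5: x=8 → posterior Normal(195/53, 24/53)
obs 6: x=0 → posterior Normal(65/21, 8/21)

mu_0=65/21, tau_0^2=8/21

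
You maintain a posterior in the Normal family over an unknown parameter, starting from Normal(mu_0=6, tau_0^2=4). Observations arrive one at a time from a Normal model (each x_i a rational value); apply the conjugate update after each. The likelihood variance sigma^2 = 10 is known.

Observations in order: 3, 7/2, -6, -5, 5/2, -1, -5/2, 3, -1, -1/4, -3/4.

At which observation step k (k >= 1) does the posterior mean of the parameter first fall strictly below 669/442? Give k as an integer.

obs 1: x=3 → posterior Normal(36/7, 20/7)
obs 2: x=7/2 → posterior Normal(43/9, 20/9)
obs 3: x=-6 → posterior Normal(31/11, 20/11)
obs 4: x=-5 → posterior Normal(21/13, 20/13)
obs 5: x=5/2 → posterior Normal(26/15, 4/3)
obs 6: x=-1 → posterior Normal(24/17, 20/17)
obs 7: x=-5/2 → posterior Normal(1, 20/19)
obs 8: x=3 → posterior Normal(25/21, 20/21)
obs 9: x=-1 → posterior Normal(1, 20/23)
obs 10: x=-1/4 → posterior Normal(9/10, 4/5)
obs 11: x=-3/4 → posterior Normal(7/9, 20/27)

k = 6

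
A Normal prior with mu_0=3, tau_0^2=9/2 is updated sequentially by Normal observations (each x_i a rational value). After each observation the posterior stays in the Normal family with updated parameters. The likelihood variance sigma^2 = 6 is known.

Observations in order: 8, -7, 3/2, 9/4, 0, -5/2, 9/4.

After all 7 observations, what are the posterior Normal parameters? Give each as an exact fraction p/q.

mu_0=51/50, tau_0^2=18/25

obs 1: x=8 → posterior Normal(36/7, 18/7)
obs 2: x=-7 → posterior Normal(3/2, 9/5)
obs 3: x=3/2 → posterior Normal(3/2, 18/13)
obs 4: x=9/4 → posterior Normal(105/64, 9/8)
obs 5: x=0 → posterior Normal(105/76, 18/19)
obs 6: x=-5/2 → posterior Normal(75/88, 9/11)
obs 7: x=9/4 → posterior Normal(51/50, 18/25)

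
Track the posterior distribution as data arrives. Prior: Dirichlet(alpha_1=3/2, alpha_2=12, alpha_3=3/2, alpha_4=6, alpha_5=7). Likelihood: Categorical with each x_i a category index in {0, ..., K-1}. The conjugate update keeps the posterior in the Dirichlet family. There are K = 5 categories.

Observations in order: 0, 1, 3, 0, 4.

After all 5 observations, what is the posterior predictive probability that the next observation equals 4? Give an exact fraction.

obs 1: x=0 → posterior Dirichlet(5/2, 12, 3/2, 6, 7)
obs 2: x=1 → posterior Dirichlet(5/2, 13, 3/2, 6, 7)
obs 3: x=3 → posterior Dirichlet(5/2, 13, 3/2, 7, 7)
obs 4: x=0 → posterior Dirichlet(7/2, 13, 3/2, 7, 7)
obs 5: x=4 → posterior Dirichlet(7/2, 13, 3/2, 7, 8)

8/33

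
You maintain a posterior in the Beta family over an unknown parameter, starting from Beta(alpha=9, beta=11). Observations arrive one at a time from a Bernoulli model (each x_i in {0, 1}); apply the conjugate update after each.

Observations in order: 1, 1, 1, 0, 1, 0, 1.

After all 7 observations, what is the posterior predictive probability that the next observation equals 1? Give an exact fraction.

obs 1: x=1 → posterior Beta(10, 11)
obs 2: x=1 → posterior Beta(11, 11)
obs 3: x=1 → posterior Beta(12, 11)
obs 4: x=0 → posterior Beta(12, 12)
obs 5: x=1 → posterior Beta(13, 12)
obs 6: x=0 → posterior Beta(13, 13)
obs 7: x=1 → posterior Beta(14, 13)

14/27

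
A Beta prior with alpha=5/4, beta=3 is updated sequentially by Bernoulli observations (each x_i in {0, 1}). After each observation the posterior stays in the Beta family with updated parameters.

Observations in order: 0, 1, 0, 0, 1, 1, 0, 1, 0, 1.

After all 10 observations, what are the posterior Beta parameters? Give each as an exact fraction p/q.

obs 1: x=0 → posterior Beta(5/4, 4)
obs 2: x=1 → posterior Beta(9/4, 4)
obs 3: x=0 → posterior Beta(9/4, 5)
obs 4: x=0 → posterior Beta(9/4, 6)
obs 5: x=1 → posterior Beta(13/4, 6)
obs 6: x=1 → posterior Beta(17/4, 6)
obs 7: x=0 → posterior Beta(17/4, 7)
obs 8: x=1 → posterior Beta(21/4, 7)
obs 9: x=0 → posterior Beta(21/4, 8)
obs 10: x=1 → posterior Beta(25/4, 8)

alpha=25/4, beta=8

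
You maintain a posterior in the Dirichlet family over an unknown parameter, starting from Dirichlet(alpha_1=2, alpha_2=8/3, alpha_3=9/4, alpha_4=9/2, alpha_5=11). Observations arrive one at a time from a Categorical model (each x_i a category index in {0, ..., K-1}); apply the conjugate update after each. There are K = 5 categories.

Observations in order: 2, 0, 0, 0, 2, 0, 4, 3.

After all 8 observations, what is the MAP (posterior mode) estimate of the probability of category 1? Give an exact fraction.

obs 1: x=2 → posterior Dirichlet(2, 8/3, 13/4, 9/2, 11)
obs 2: x=0 → posterior Dirichlet(3, 8/3, 13/4, 9/2, 11)
obs 3: x=0 → posterior Dirichlet(4, 8/3, 13/4, 9/2, 11)
obs 4: x=0 → posterior Dirichlet(5, 8/3, 13/4, 9/2, 11)
obs 5: x=2 → posterior Dirichlet(5, 8/3, 17/4, 9/2, 11)
obs 6: x=0 → posterior Dirichlet(6, 8/3, 17/4, 9/2, 11)
obs 7: x=4 → posterior Dirichlet(6, 8/3, 17/4, 9/2, 12)
obs 8: x=3 → posterior Dirichlet(6, 8/3, 17/4, 11/2, 12)

4/61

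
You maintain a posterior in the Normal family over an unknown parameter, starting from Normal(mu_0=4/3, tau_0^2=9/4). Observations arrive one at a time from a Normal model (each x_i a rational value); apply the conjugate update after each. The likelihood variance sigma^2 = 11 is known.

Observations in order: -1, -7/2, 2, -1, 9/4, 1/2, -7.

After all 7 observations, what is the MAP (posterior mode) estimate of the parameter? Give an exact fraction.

-133/1284

obs 1: x=-1 → posterior Normal(149/159, 99/53)
obs 2: x=-7/2 → posterior Normal(109/372, 99/62)
obs 3: x=2 → posterior Normal(217/426, 99/71)
obs 4: x=-1 → posterior Normal(163/480, 99/80)
obs 5: x=9/4 → posterior Normal(569/1068, 99/89)
obs 6: x=1/2 → posterior Normal(89/168, 99/98)
obs 7: x=-7 → posterior Normal(-133/1284, 99/107)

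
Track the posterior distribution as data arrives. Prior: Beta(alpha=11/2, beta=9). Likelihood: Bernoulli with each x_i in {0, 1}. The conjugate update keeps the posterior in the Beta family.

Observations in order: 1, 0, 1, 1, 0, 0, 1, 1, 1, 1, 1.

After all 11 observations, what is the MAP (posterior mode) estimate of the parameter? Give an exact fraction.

obs 1: x=1 → posterior Beta(13/2, 9)
obs 2: x=0 → posterior Beta(13/2, 10)
obs 3: x=1 → posterior Beta(15/2, 10)
obs 4: x=1 → posterior Beta(17/2, 10)
obs 5: x=0 → posterior Beta(17/2, 11)
obs 6: x=0 → posterior Beta(17/2, 12)
obs 7: x=1 → posterior Beta(19/2, 12)
obs 8: x=1 → posterior Beta(21/2, 12)
obs 9: x=1 → posterior Beta(23/2, 12)
obs 10: x=1 → posterior Beta(25/2, 12)
obs 11: x=1 → posterior Beta(27/2, 12)

25/47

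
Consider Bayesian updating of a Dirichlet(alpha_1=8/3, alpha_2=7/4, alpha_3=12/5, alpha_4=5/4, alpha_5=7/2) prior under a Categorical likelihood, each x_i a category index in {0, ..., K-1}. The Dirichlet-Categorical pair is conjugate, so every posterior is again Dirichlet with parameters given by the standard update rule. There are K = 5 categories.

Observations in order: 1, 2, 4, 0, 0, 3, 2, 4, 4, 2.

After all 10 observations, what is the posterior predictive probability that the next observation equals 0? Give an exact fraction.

obs 1: x=1 → posterior Dirichlet(8/3, 11/4, 12/5, 5/4, 7/2)
obs 2: x=2 → posterior Dirichlet(8/3, 11/4, 17/5, 5/4, 7/2)
obs 3: x=4 → posterior Dirichlet(8/3, 11/4, 17/5, 5/4, 9/2)
obs 4: x=0 → posterior Dirichlet(11/3, 11/4, 17/5, 5/4, 9/2)
obs 5: x=0 → posterior Dirichlet(14/3, 11/4, 17/5, 5/4, 9/2)
obs 6: x=3 → posterior Dirichlet(14/3, 11/4, 17/5, 9/4, 9/2)
obs 7: x=2 → posterior Dirichlet(14/3, 11/4, 22/5, 9/4, 9/2)
obs 8: x=4 → posterior Dirichlet(14/3, 11/4, 22/5, 9/4, 11/2)
obs 9: x=4 → posterior Dirichlet(14/3, 11/4, 22/5, 9/4, 13/2)
obs 10: x=2 → posterior Dirichlet(14/3, 11/4, 27/5, 9/4, 13/2)

140/647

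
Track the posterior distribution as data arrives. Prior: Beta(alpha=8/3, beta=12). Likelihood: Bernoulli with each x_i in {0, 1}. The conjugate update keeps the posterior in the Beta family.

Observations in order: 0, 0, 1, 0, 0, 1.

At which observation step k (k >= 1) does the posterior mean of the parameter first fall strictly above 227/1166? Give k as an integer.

k = 3

obs 1: x=0 → posterior Beta(8/3, 13)
obs 2: x=0 → posterior Beta(8/3, 14)
obs 3: x=1 → posterior Beta(11/3, 14)
obs 4: x=0 → posterior Beta(11/3, 15)
obs 5: x=0 → posterior Beta(11/3, 16)
obs 6: x=1 → posterior Beta(14/3, 16)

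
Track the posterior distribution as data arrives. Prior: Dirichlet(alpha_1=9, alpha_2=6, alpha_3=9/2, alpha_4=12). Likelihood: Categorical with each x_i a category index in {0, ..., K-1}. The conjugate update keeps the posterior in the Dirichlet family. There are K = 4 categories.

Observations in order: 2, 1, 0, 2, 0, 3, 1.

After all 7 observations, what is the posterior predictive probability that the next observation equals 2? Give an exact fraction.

13/77

obs 1: x=2 → posterior Dirichlet(9, 6, 11/2, 12)
obs 2: x=1 → posterior Dirichlet(9, 7, 11/2, 12)
obs 3: x=0 → posterior Dirichlet(10, 7, 11/2, 12)
obs 4: x=2 → posterior Dirichlet(10, 7, 13/2, 12)
obs 5: x=0 → posterior Dirichlet(11, 7, 13/2, 12)
obs 6: x=3 → posterior Dirichlet(11, 7, 13/2, 13)
obs 7: x=1 → posterior Dirichlet(11, 8, 13/2, 13)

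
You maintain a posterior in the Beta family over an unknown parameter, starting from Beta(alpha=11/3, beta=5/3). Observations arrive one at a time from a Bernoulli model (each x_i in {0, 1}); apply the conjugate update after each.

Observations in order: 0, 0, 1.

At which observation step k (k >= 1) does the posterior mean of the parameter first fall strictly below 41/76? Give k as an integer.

k = 2

obs 1: x=0 → posterior Beta(11/3, 8/3)
obs 2: x=0 → posterior Beta(11/3, 11/3)
obs 3: x=1 → posterior Beta(14/3, 11/3)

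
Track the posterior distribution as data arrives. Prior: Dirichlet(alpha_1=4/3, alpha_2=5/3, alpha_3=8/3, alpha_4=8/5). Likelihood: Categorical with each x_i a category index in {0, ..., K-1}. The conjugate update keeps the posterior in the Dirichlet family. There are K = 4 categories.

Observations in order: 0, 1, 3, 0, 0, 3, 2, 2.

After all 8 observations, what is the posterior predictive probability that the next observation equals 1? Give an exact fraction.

obs 1: x=0 → posterior Dirichlet(7/3, 5/3, 8/3, 8/5)
obs 2: x=1 → posterior Dirichlet(7/3, 8/3, 8/3, 8/5)
obs 3: x=3 → posterior Dirichlet(7/3, 8/3, 8/3, 13/5)
obs 4: x=0 → posterior Dirichlet(10/3, 8/3, 8/3, 13/5)
obs 5: x=0 → posterior Dirichlet(13/3, 8/3, 8/3, 13/5)
obs 6: x=3 → posterior Dirichlet(13/3, 8/3, 8/3, 18/5)
obs 7: x=2 → posterior Dirichlet(13/3, 8/3, 11/3, 18/5)
obs 8: x=2 → posterior Dirichlet(13/3, 8/3, 14/3, 18/5)

40/229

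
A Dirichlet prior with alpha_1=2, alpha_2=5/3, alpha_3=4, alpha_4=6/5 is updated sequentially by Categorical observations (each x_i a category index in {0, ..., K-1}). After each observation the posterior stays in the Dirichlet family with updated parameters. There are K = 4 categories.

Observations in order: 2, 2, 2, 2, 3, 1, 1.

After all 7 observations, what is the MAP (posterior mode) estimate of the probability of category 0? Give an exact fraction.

15/178

obs 1: x=2 → posterior Dirichlet(2, 5/3, 5, 6/5)
obs 2: x=2 → posterior Dirichlet(2, 5/3, 6, 6/5)
obs 3: x=2 → posterior Dirichlet(2, 5/3, 7, 6/5)
obs 4: x=2 → posterior Dirichlet(2, 5/3, 8, 6/5)
obs 5: x=3 → posterior Dirichlet(2, 5/3, 8, 11/5)
obs 6: x=1 → posterior Dirichlet(2, 8/3, 8, 11/5)
obs 7: x=1 → posterior Dirichlet(2, 11/3, 8, 11/5)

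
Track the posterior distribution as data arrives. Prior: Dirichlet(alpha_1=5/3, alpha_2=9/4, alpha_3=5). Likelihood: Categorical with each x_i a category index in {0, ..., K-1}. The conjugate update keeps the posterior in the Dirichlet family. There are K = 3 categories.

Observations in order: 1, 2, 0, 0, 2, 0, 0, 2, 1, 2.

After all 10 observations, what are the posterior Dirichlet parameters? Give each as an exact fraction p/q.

alpha_1=17/3, alpha_2=17/4, alpha_3=9

obs 1: x=1 → posterior Dirichlet(5/3, 13/4, 5)
obs 2: x=2 → posterior Dirichlet(5/3, 13/4, 6)
obs 3: x=0 → posterior Dirichlet(8/3, 13/4, 6)
obs 4: x=0 → posterior Dirichlet(11/3, 13/4, 6)
obs 5: x=2 → posterior Dirichlet(11/3, 13/4, 7)
obs 6: x=0 → posterior Dirichlet(14/3, 13/4, 7)
obs 7: x=0 → posterior Dirichlet(17/3, 13/4, 7)
obs 8: x=2 → posterior Dirichlet(17/3, 13/4, 8)
obs 9: x=1 → posterior Dirichlet(17/3, 17/4, 8)
obs 10: x=2 → posterior Dirichlet(17/3, 17/4, 9)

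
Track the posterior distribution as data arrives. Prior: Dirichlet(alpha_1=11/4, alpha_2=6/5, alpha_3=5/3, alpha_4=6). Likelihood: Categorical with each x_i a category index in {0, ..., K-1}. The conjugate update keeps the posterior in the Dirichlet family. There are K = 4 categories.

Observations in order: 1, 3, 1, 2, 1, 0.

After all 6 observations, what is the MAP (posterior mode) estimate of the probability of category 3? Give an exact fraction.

360/817

obs 1: x=1 → posterior Dirichlet(11/4, 11/5, 5/3, 6)
obs 2: x=3 → posterior Dirichlet(11/4, 11/5, 5/3, 7)
obs 3: x=1 → posterior Dirichlet(11/4, 16/5, 5/3, 7)
obs 4: x=2 → posterior Dirichlet(11/4, 16/5, 8/3, 7)
obs 5: x=1 → posterior Dirichlet(11/4, 21/5, 8/3, 7)
obs 6: x=0 → posterior Dirichlet(15/4, 21/5, 8/3, 7)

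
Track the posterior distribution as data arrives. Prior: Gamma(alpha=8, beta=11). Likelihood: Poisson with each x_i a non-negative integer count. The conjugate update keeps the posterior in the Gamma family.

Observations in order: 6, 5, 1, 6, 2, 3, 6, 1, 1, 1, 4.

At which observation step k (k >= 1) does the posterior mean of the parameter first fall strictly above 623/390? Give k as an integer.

k = 4

obs 1: x=6 → posterior Gamma(14, 12)
obs 2: x=5 → posterior Gamma(19, 13)
obs 3: x=1 → posterior Gamma(20, 14)
obs 4: x=6 → posterior Gamma(26, 15)
obs 5: x=2 → posterior Gamma(28, 16)
obs 6: x=3 → posterior Gamma(31, 17)
obs 7: x=6 → posterior Gamma(37, 18)
obs 8: x=1 → posterior Gamma(38, 19)
obs 9: x=1 → posterior Gamma(39, 20)
obs 10: x=1 → posterior Gamma(40, 21)
obs 11: x=4 → posterior Gamma(44, 22)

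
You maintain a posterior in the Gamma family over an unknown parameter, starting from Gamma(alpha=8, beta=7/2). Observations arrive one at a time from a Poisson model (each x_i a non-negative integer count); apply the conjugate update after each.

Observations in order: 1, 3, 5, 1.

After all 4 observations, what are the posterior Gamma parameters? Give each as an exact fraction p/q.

obs 1: x=1 → posterior Gamma(9, 9/2)
obs 2: x=3 → posterior Gamma(12, 11/2)
obs 3: x=5 → posterior Gamma(17, 13/2)
obs 4: x=1 → posterior Gamma(18, 15/2)

alpha=18, beta=15/2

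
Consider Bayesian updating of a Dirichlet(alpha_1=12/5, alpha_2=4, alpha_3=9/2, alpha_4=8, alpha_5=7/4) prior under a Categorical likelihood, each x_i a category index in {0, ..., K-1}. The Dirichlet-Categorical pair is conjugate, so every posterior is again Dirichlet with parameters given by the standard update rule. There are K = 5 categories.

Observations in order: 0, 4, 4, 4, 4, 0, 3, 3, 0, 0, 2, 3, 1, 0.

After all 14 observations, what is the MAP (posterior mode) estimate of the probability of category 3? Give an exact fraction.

obs 1: x=0 → posterior Dirichlet(17/5, 4, 9/2, 8, 7/4)
obs 2: x=4 → posterior Dirichlet(17/5, 4, 9/2, 8, 11/4)
obs 3: x=4 → posterior Dirichlet(17/5, 4, 9/2, 8, 15/4)
obs 4: x=4 → posterior Dirichlet(17/5, 4, 9/2, 8, 19/4)
obs 5: x=4 → posterior Dirichlet(17/5, 4, 9/2, 8, 23/4)
obs 6: x=0 → posterior Dirichlet(22/5, 4, 9/2, 8, 23/4)
obs 7: x=3 → posterior Dirichlet(22/5, 4, 9/2, 9, 23/4)
obs 8: x=3 → posterior Dirichlet(22/5, 4, 9/2, 10, 23/4)
obs 9: x=0 → posterior Dirichlet(27/5, 4, 9/2, 10, 23/4)
obs 10: x=0 → posterior Dirichlet(32/5, 4, 9/2, 10, 23/4)
obs 11: x=2 → posterior Dirichlet(32/5, 4, 11/2, 10, 23/4)
obs 12: x=3 → posterior Dirichlet(32/5, 4, 11/2, 11, 23/4)
obs 13: x=1 → posterior Dirichlet(32/5, 5, 11/2, 11, 23/4)
obs 14: x=0 → posterior Dirichlet(37/5, 5, 11/2, 11, 23/4)

200/593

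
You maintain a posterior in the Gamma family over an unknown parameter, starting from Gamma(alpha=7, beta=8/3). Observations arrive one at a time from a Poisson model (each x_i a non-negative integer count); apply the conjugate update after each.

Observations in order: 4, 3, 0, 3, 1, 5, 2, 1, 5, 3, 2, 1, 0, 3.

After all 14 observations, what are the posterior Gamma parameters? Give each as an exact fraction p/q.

alpha=40, beta=50/3

obs 1: x=4 → posterior Gamma(11, 11/3)
obs 2: x=3 → posterior Gamma(14, 14/3)
obs 3: x=0 → posterior Gamma(14, 17/3)
obs 4: x=3 → posterior Gamma(17, 20/3)
obs 5: x=1 → posterior Gamma(18, 23/3)
obs 6: x=5 → posterior Gamma(23, 26/3)
obs 7: x=2 → posterior Gamma(25, 29/3)
obs 8: x=1 → posterior Gamma(26, 32/3)
obs 9: x=5 → posterior Gamma(31, 35/3)
obs 10: x=3 → posterior Gamma(34, 38/3)
obs 11: x=2 → posterior Gamma(36, 41/3)
obs 12: x=1 → posterior Gamma(37, 44/3)
obs 13: x=0 → posterior Gamma(37, 47/3)
obs 14: x=3 → posterior Gamma(40, 50/3)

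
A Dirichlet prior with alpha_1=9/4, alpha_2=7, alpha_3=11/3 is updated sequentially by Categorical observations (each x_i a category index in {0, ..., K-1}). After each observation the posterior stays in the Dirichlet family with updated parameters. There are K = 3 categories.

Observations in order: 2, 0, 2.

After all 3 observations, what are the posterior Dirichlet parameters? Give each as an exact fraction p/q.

alpha_1=13/4, alpha_2=7, alpha_3=17/3

obs 1: x=2 → posterior Dirichlet(9/4, 7, 14/3)
obs 2: x=0 → posterior Dirichlet(13/4, 7, 14/3)
obs 3: x=2 → posterior Dirichlet(13/4, 7, 17/3)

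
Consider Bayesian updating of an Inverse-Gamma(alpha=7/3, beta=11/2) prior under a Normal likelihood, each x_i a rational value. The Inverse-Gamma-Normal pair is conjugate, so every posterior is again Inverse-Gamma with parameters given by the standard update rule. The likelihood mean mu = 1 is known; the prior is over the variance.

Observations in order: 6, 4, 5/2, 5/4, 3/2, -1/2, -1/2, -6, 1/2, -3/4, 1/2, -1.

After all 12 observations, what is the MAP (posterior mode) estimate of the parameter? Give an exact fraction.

2607/448

obs 1: x=6 → posterior Inverse-Gamma(17/6, 18)
obs 2: x=4 → posterior Inverse-Gamma(10/3, 45/2)
obs 3: x=5/2 → posterior Inverse-Gamma(23/6, 189/8)
obs 4: x=5/4 → posterior Inverse-Gamma(13/3, 757/32)
obs 5: x=3/2 → posterior Inverse-Gamma(29/6, 761/32)
obs 6: x=-1/2 → posterior Inverse-Gamma(16/3, 797/32)
obs 7: x=-1/2 → posterior Inverse-Gamma(35/6, 833/32)
obs 8: x=-6 → posterior Inverse-Gamma(19/3, 1617/32)
obs 9: x=1/2 → posterior Inverse-Gamma(41/6, 1621/32)
obs 10: x=-3/4 → posterior Inverse-Gamma(22/3, 835/16)
obs 11: x=1/2 → posterior Inverse-Gamma(47/6, 837/16)
obs 12: x=-1 → posterior Inverse-Gamma(25/3, 869/16)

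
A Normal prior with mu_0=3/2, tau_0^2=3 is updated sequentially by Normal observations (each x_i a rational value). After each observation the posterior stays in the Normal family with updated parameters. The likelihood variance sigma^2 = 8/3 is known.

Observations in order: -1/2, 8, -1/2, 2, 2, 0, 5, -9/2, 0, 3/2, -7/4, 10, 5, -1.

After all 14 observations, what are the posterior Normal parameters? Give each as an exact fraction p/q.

obs 1: x=-1/2 → posterior Normal(15/34, 24/17)
obs 2: x=8 → posterior Normal(159/52, 12/13)
obs 3: x=-1/2 → posterior Normal(15/7, 24/35)
obs 4: x=2 → posterior Normal(93/44, 6/11)
obs 5: x=2 → posterior Normal(111/53, 24/53)
obs 6: x=0 → posterior Normal(111/62, 12/31)
obs 7: x=5 → posterior Normal(156/71, 24/71)
obs 8: x=-9/2 → posterior Normal(231/160, 3/10)
obs 9: x=0 → posterior Normal(231/178, 24/89)
obs 10: x=3/2 → posterior Normal(129/98, 12/49)
obs 11: x=-7/4 → posterior Normal(453/428, 24/107)
obs 12: x=10 → posterior Normal(813/464, 6/29)
obs 13: x=5 → posterior Normal(993/500, 24/125)
obs 14: x=-1 → posterior Normal(957/536, 12/67)

mu_0=957/536, tau_0^2=12/67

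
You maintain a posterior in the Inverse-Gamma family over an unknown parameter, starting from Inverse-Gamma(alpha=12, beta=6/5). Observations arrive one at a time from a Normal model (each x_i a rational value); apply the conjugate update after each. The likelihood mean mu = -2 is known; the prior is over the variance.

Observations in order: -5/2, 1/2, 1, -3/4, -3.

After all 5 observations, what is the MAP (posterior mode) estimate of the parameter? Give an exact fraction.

1637/2480

obs 1: x=-5/2 → posterior Inverse-Gamma(25/2, 53/40)
obs 2: x=1/2 → posterior Inverse-Gamma(13, 89/20)
obs 3: x=1 → posterior Inverse-Gamma(27/2, 179/20)
obs 4: x=-3/4 → posterior Inverse-Gamma(14, 1557/160)
obs 5: x=-3 → posterior Inverse-Gamma(29/2, 1637/160)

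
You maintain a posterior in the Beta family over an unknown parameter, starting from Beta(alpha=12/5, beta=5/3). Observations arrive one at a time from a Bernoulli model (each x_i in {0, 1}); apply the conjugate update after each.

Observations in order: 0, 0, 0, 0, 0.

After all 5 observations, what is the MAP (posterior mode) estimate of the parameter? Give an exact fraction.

21/106

obs 1: x=0 → posterior Beta(12/5, 8/3)
obs 2: x=0 → posterior Beta(12/5, 11/3)
obs 3: x=0 → posterior Beta(12/5, 14/3)
obs 4: x=0 → posterior Beta(12/5, 17/3)
obs 5: x=0 → posterior Beta(12/5, 20/3)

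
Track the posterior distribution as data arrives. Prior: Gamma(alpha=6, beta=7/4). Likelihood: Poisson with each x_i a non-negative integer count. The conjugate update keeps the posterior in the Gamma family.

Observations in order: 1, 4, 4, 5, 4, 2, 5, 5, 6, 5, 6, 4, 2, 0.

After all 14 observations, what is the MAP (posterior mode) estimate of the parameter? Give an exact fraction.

232/63

obs 1: x=1 → posterior Gamma(7, 11/4)
obs 2: x=4 → posterior Gamma(11, 15/4)
obs 3: x=4 → posterior Gamma(15, 19/4)
obs 4: x=5 → posterior Gamma(20, 23/4)
obs 5: x=4 → posterior Gamma(24, 27/4)
obs 6: x=2 → posterior Gamma(26, 31/4)
obs 7: x=5 → posterior Gamma(31, 35/4)
obs 8: x=5 → posterior Gamma(36, 39/4)
obs 9: x=6 → posterior Gamma(42, 43/4)
obs 10: x=5 → posterior Gamma(47, 47/4)
obs 11: x=6 → posterior Gamma(53, 51/4)
obs 12: x=4 → posterior Gamma(57, 55/4)
obs 13: x=2 → posterior Gamma(59, 59/4)
obs 14: x=0 → posterior Gamma(59, 63/4)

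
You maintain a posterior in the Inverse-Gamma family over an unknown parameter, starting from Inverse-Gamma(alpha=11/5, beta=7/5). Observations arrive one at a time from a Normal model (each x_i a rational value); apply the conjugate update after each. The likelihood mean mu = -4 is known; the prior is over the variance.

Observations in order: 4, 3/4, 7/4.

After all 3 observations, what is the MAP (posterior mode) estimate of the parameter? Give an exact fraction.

obs 1: x=4 → posterior Inverse-Gamma(27/10, 167/5)
obs 2: x=3/4 → posterior Inverse-Gamma(16/5, 7149/160)
obs 3: x=7/4 → posterior Inverse-Gamma(37/10, 4897/80)

4897/376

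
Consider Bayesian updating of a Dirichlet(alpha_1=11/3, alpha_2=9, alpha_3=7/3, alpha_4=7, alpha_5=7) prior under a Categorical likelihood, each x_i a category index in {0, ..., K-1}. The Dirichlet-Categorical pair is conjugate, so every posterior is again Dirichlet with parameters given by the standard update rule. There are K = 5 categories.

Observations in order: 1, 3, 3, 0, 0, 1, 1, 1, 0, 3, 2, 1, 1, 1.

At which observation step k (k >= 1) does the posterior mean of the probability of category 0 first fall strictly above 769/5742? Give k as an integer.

k = 4

obs 1: x=1 → posterior Dirichlet(11/3, 10, 7/3, 7, 7)
obs 2: x=3 → posterior Dirichlet(11/3, 10, 7/3, 8, 7)
obs 3: x=3 → posterior Dirichlet(11/3, 10, 7/3, 9, 7)
obs 4: x=0 → posterior Dirichlet(14/3, 10, 7/3, 9, 7)
obs 5: x=0 → posterior Dirichlet(17/3, 10, 7/3, 9, 7)
obs 6: x=1 → posterior Dirichlet(17/3, 11, 7/3, 9, 7)
obs 7: x=1 → posterior Dirichlet(17/3, 12, 7/3, 9, 7)
obs 8: x=1 → posterior Dirichlet(17/3, 13, 7/3, 9, 7)
obs 9: x=0 → posterior Dirichlet(20/3, 13, 7/3, 9, 7)
obs 10: x=3 → posterior Dirichlet(20/3, 13, 7/3, 10, 7)
obs 11: x=2 → posterior Dirichlet(20/3, 13, 10/3, 10, 7)
obs 12: x=1 → posterior Dirichlet(20/3, 14, 10/3, 10, 7)
obs 13: x=1 → posterior Dirichlet(20/3, 15, 10/3, 10, 7)
obs 14: x=1 → posterior Dirichlet(20/3, 16, 10/3, 10, 7)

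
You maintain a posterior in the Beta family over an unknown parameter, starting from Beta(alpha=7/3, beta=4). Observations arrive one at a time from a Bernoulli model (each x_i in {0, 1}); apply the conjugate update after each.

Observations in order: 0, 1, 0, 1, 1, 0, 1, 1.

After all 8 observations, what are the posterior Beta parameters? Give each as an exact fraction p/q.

obs 1: x=0 → posterior Beta(7/3, 5)
obs 2: x=1 → posterior Beta(10/3, 5)
obs 3: x=0 → posterior Beta(10/3, 6)
obs 4: x=1 → posterior Beta(13/3, 6)
obs 5: x=1 → posterior Beta(16/3, 6)
obs 6: x=0 → posterior Beta(16/3, 7)
obs 7: x=1 → posterior Beta(19/3, 7)
obs 8: x=1 → posterior Beta(22/3, 7)

alpha=22/3, beta=7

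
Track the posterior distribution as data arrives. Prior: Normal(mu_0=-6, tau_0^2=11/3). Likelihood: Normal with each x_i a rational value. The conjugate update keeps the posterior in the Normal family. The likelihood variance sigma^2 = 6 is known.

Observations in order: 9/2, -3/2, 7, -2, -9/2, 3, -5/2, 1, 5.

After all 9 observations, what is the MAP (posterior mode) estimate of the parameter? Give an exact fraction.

2/117

obs 1: x=9/2 → posterior Normal(-117/58, 66/29)
obs 2: x=-3/2 → posterior Normal(-15/8, 33/20)
obs 3: x=7 → posterior Normal(2/51, 22/17)
obs 4: x=-2 → posterior Normal(-10/31, 33/31)
obs 5: x=-9/2 → posterior Normal(-139/146, 66/73)
obs 6: x=3 → posterior Normal(-73/168, 11/14)
obs 7: x=-5/2 → posterior Normal(-64/95, 66/95)
obs 8: x=1 → posterior Normal(-1/2, 33/53)
obs 9: x=5 → posterior Normal(2/117, 22/39)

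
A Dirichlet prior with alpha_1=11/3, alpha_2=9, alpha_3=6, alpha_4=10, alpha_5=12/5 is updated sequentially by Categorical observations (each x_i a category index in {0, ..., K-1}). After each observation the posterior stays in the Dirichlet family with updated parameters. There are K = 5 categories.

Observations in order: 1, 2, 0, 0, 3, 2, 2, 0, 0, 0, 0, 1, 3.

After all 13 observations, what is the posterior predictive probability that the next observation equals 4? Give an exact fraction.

36/661

obs 1: x=1 → posterior Dirichlet(11/3, 10, 6, 10, 12/5)
obs 2: x=2 → posterior Dirichlet(11/3, 10, 7, 10, 12/5)
obs 3: x=0 → posterior Dirichlet(14/3, 10, 7, 10, 12/5)
obs 4: x=0 → posterior Dirichlet(17/3, 10, 7, 10, 12/5)
obs 5: x=3 → posterior Dirichlet(17/3, 10, 7, 11, 12/5)
obs 6: x=2 → posterior Dirichlet(17/3, 10, 8, 11, 12/5)
obs 7: x=2 → posterior Dirichlet(17/3, 10, 9, 11, 12/5)
obs 8: x=0 → posterior Dirichlet(20/3, 10, 9, 11, 12/5)
obs 9: x=0 → posterior Dirichlet(23/3, 10, 9, 11, 12/5)
obs 10: x=0 → posterior Dirichlet(26/3, 10, 9, 11, 12/5)
obs 11: x=0 → posterior Dirichlet(29/3, 10, 9, 11, 12/5)
obs 12: x=1 → posterior Dirichlet(29/3, 11, 9, 11, 12/5)
obs 13: x=3 → posterior Dirichlet(29/3, 11, 9, 12, 12/5)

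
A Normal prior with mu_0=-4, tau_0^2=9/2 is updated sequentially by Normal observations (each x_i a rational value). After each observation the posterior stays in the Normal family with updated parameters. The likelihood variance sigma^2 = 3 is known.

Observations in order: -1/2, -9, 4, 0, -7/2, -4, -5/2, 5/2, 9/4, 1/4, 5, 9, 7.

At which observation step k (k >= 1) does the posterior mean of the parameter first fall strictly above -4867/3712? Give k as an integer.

k = 10

obs 1: x=-1/2 → posterior Normal(-19/10, 9/5)
obs 2: x=-9 → posterior Normal(-73/16, 9/8)
obs 3: x=4 → posterior Normal(-49/22, 9/11)
obs 4: x=0 → posterior Normal(-7/4, 9/14)
obs 5: x=-7/2 → posterior Normal(-35/17, 9/17)
obs 6: x=-4 → posterior Normal(-47/20, 9/20)
obs 7: x=-5/2 → posterior Normal(-109/46, 9/23)
obs 8: x=5/2 → posterior Normal(-47/26, 9/26)
obs 9: x=9/4 → posterior Normal(-161/116, 9/29)
obs 10: x=1/4 → posterior Normal(-79/64, 9/32)
obs 11: x=5 → posterior Normal(-7/10, 9/35)
obs 12: x=9 → posterior Normal(5/76, 9/38)
obs 13: x=7 → posterior Normal(47/82, 9/41)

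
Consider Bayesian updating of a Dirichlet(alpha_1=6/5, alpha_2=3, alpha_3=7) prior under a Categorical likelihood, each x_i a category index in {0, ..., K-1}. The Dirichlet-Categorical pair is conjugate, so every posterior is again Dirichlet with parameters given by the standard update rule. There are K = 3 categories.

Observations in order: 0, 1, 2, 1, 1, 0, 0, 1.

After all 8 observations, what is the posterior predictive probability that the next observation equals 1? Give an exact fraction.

35/96

obs 1: x=0 → posterior Dirichlet(11/5, 3, 7)
obs 2: x=1 → posterior Dirichlet(11/5, 4, 7)
obs 3: x=2 → posterior Dirichlet(11/5, 4, 8)
obs 4: x=1 → posterior Dirichlet(11/5, 5, 8)
obs 5: x=1 → posterior Dirichlet(11/5, 6, 8)
obs 6: x=0 → posterior Dirichlet(16/5, 6, 8)
obs 7: x=0 → posterior Dirichlet(21/5, 6, 8)
obs 8: x=1 → posterior Dirichlet(21/5, 7, 8)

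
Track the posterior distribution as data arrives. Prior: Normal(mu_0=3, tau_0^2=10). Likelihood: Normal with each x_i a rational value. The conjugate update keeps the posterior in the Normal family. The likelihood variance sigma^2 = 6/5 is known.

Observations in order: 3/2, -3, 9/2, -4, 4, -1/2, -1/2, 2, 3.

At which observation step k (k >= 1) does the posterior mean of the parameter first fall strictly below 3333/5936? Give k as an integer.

obs 1: x=3/2 → posterior Normal(93/56, 15/14)
obs 2: x=-3 → posterior Normal(-57/106, 30/53)
obs 3: x=9/2 → posterior Normal(14/13, 5/13)
obs 4: x=-4 → posterior Normal(-16/103, 30/103)
obs 5: x=4 → posterior Normal(21/32, 15/64)
obs 6: x=-1/2 → posterior Normal(143/306, 10/51)
obs 7: x=-1/2 → posterior Normal(59/178, 15/89)
obs 8: x=2 → posterior Normal(109/203, 30/203)
obs 9: x=3 → posterior Normal(46/57, 5/38)

k = 2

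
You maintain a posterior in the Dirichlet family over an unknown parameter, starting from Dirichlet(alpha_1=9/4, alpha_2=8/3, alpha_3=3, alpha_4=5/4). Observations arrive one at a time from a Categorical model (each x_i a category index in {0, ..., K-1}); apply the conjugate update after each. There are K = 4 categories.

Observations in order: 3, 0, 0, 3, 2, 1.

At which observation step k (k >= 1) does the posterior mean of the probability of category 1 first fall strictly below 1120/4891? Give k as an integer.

k = 3

obs 1: x=3 → posterior Dirichlet(9/4, 8/3, 3, 9/4)
obs 2: x=0 → posterior Dirichlet(13/4, 8/3, 3, 9/4)
obs 3: x=0 → posterior Dirichlet(17/4, 8/3, 3, 9/4)
obs 4: x=3 → posterior Dirichlet(17/4, 8/3, 3, 13/4)
obs 5: x=2 → posterior Dirichlet(17/4, 8/3, 4, 13/4)
obs 6: x=1 → posterior Dirichlet(17/4, 11/3, 4, 13/4)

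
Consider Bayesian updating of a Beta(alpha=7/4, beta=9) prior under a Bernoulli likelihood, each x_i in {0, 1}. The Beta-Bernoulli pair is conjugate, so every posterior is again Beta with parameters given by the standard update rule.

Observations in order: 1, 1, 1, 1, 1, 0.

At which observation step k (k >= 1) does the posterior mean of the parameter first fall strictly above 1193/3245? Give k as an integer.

obs 1: x=1 → posterior Beta(11/4, 9)
obs 2: x=1 → posterior Beta(15/4, 9)
obs 3: x=1 → posterior Beta(19/4, 9)
obs 4: x=1 → posterior Beta(23/4, 9)
obs 5: x=1 → posterior Beta(27/4, 9)
obs 6: x=0 → posterior Beta(27/4, 10)

k = 4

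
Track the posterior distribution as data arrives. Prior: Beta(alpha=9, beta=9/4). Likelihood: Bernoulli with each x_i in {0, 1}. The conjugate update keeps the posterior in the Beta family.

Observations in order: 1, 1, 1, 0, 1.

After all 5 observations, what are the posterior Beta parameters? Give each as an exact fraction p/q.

obs 1: x=1 → posterior Beta(10, 9/4)
obs 2: x=1 → posterior Beta(11, 9/4)
obs 3: x=1 → posterior Beta(12, 9/4)
obs 4: x=0 → posterior Beta(12, 13/4)
obs 5: x=1 → posterior Beta(13, 13/4)

alpha=13, beta=13/4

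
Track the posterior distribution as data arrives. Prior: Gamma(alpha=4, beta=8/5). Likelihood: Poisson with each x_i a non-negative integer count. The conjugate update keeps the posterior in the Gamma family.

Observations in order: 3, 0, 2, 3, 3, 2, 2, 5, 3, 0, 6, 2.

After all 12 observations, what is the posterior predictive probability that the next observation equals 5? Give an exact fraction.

obs 1: x=3 → posterior Gamma(7, 13/5)
obs 2: x=0 → posterior Gamma(7, 18/5)
obs 3: x=2 → posterior Gamma(9, 23/5)
obs 4: x=3 → posterior Gamma(12, 28/5)
obs 5: x=3 → posterior Gamma(15, 33/5)
obs 6: x=2 → posterior Gamma(17, 38/5)
obs 7: x=2 → posterior Gamma(19, 43/5)
obs 8: x=5 → posterior Gamma(24, 48/5)
obs 9: x=3 → posterior Gamma(27, 53/5)
obs 10: x=0 → posterior Gamma(27, 58/5)
obs 11: x=6 → posterior Gamma(33, 63/5)
obs 12: x=2 → posterior Gamma(35, 68/5)

24711618642673222355846229102281177041220152949269415835833690436403200000/341125672472605815737240060891364026523290350856811222245874647291144654401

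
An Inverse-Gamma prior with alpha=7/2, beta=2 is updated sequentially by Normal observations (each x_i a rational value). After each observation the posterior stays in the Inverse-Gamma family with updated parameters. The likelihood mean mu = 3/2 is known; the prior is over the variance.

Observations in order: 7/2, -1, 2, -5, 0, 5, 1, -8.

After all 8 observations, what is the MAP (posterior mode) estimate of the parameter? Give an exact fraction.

647/68

obs 1: x=7/2 → posterior Inverse-Gamma(4, 4)
obs 2: x=-1 → posterior Inverse-Gamma(9/2, 57/8)
obs 3: x=2 → posterior Inverse-Gamma(5, 29/4)
obs 4: x=-5 → posterior Inverse-Gamma(11/2, 227/8)
obs 5: x=0 → posterior Inverse-Gamma(6, 59/2)
obs 6: x=5 → posterior Inverse-Gamma(13/2, 285/8)
obs 7: x=1 → posterior Inverse-Gamma(7, 143/4)
obs 8: x=-8 → posterior Inverse-Gamma(15/2, 647/8)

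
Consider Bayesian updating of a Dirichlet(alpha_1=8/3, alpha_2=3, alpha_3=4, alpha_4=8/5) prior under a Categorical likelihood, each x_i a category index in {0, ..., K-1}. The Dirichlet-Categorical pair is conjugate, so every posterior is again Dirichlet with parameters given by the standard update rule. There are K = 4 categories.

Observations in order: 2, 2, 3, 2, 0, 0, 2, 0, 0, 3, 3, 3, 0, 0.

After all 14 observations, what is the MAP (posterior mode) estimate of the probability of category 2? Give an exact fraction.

obs 1: x=2 → posterior Dirichlet(8/3, 3, 5, 8/5)
obs 2: x=2 → posterior Dirichlet(8/3, 3, 6, 8/5)
obs 3: x=3 → posterior Dirichlet(8/3, 3, 6, 13/5)
obs 4: x=2 → posterior Dirichlet(8/3, 3, 7, 13/5)
obs 5: x=0 → posterior Dirichlet(11/3, 3, 7, 13/5)
obs 6: x=0 → posterior Dirichlet(14/3, 3, 7, 13/5)
obs 7: x=2 → posterior Dirichlet(14/3, 3, 8, 13/5)
obs 8: x=0 → posterior Dirichlet(17/3, 3, 8, 13/5)
obs 9: x=0 → posterior Dirichlet(20/3, 3, 8, 13/5)
obs 10: x=3 → posterior Dirichlet(20/3, 3, 8, 18/5)
obs 11: x=3 → posterior Dirichlet(20/3, 3, 8, 23/5)
obs 12: x=3 → posterior Dirichlet(20/3, 3, 8, 28/5)
obs 13: x=0 → posterior Dirichlet(23/3, 3, 8, 28/5)
obs 14: x=0 → posterior Dirichlet(26/3, 3, 8, 28/5)

105/319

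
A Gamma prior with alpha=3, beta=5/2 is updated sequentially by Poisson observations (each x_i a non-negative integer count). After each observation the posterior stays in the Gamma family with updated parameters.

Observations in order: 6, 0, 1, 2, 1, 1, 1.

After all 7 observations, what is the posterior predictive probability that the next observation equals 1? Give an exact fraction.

obs 1: x=6 → posterior Gamma(9, 7/2)
obs 2: x=0 → posterior Gamma(9, 9/2)
obs 3: x=1 → posterior Gamma(10, 11/2)
obs 4: x=2 → posterior Gamma(12, 13/2)
obs 5: x=1 → posterior Gamma(13, 15/2)
obs 6: x=1 → posterior Gamma(14, 17/2)
obs 7: x=1 → posterior Gamma(15, 19/2)

151811270298747982990/476856230080661776107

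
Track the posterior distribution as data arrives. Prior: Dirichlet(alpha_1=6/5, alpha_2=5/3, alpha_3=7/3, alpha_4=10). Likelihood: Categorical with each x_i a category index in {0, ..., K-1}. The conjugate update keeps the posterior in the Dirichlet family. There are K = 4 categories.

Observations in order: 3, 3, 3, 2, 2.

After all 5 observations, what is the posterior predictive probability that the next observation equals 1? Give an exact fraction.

25/303

obs 1: x=3 → posterior Dirichlet(6/5, 5/3, 7/3, 11)
obs 2: x=3 → posterior Dirichlet(6/5, 5/3, 7/3, 12)
obs 3: x=3 → posterior Dirichlet(6/5, 5/3, 7/3, 13)
obs 4: x=2 → posterior Dirichlet(6/5, 5/3, 10/3, 13)
obs 5: x=2 → posterior Dirichlet(6/5, 5/3, 13/3, 13)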